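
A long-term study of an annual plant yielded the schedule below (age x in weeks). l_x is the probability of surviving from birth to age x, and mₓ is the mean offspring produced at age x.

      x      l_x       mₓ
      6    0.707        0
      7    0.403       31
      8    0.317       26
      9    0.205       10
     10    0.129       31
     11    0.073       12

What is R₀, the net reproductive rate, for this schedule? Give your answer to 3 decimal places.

R₀ = Σ l_x mₓ:
  age 6: 0.707 × 0 = 0.0000
  age 7: 0.403 × 31 = 12.4930
  age 8: 0.317 × 26 = 8.2420
  age 9: 0.205 × 10 = 2.0500
  age 10: 0.129 × 31 = 3.9990
  age 11: 0.073 × 12 = 0.8760
R₀ = 0.0000 + 12.4930 + 8.2420 + 2.0500 + 3.9990 + 0.8760 = 27.6600

27.660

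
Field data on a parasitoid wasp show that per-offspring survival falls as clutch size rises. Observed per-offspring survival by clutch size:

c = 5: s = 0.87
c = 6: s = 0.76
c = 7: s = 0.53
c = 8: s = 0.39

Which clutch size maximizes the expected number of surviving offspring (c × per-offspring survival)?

Expected surviving offspring = c × s(c):
  c=5: 5 × 0.87 = 4.350
  c=6: 6 × 0.76 = 4.560
  c=7: 7 × 0.53 = 3.710
  c=8: 8 × 0.39 = 3.120
Maximum at c = 6 (4.560 surviving offspring).

6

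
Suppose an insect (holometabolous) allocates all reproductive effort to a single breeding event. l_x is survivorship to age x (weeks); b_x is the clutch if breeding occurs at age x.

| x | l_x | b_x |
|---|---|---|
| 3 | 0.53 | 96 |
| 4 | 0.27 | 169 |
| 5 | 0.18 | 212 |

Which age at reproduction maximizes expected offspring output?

Expected offspring if breeding at age x = l_x × b_x:
  age 3: 0.53 × 96 = 50.880
  age 4: 0.27 × 169 = 45.630
  age 5: 0.18 × 212 = 38.160
Maximum at age 3 (50.880).

3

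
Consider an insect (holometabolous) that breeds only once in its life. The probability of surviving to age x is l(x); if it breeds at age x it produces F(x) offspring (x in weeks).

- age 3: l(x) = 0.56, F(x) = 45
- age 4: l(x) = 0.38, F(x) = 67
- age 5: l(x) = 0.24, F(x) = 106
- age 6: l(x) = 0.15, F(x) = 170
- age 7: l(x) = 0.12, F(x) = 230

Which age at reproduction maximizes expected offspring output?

Expected offspring if breeding at age x = l(x) × F(x):
  age 3: 0.56 × 45 = 25.200
  age 4: 0.38 × 67 = 25.460
  age 5: 0.24 × 106 = 25.440
  age 6: 0.15 × 170 = 25.500
  age 7: 0.12 × 230 = 27.600
Maximum at age 7 (27.600).

7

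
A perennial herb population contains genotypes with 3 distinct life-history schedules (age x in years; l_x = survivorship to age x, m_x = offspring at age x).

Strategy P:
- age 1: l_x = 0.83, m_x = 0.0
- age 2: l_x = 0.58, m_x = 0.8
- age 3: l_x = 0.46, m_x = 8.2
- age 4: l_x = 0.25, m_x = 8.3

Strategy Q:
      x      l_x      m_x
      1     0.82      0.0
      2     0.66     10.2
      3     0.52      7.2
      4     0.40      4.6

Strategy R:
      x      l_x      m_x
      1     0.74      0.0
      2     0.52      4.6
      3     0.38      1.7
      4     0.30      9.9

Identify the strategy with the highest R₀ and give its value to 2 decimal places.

12.32

Strategy P: R₀ = 0.83×0.0 + 0.58×0.8 + 0.46×8.2 + 0.25×8.3 = 6.3110
Strategy Q: R₀ = 0.82×0.0 + 0.66×10.2 + 0.52×7.2 + 0.40×4.6 = 12.3160
Strategy R: R₀ = 0.74×0.0 + 0.52×4.6 + 0.38×1.7 + 0.30×9.9 = 6.0080
Highest R₀: strategy Q with 12.3160.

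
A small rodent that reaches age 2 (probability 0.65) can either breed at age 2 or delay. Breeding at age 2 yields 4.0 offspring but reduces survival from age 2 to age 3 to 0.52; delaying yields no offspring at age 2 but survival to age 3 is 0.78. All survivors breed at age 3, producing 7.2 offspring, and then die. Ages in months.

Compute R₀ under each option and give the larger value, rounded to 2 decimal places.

5.03

breed at age 2: R₀ = 0.65 × (4.0 + 0.52 × 7.2) = 0.65 × 7.7440 = 5.0336
delay to age 3: R₀ = 0.65 × (0.78 × 7.2) = 0.65 × 5.6160 = 3.6504
Higher: breed at age 2 (5.0336).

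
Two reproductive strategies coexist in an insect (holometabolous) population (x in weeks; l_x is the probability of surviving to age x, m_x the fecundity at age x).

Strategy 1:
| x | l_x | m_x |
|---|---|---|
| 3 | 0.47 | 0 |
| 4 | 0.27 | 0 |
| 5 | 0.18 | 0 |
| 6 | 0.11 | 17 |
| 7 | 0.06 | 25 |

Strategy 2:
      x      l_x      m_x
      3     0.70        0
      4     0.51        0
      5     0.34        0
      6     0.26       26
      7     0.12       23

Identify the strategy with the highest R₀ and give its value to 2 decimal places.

Strategy 1: R₀ = 0.47×0 + 0.27×0 + 0.18×0 + 0.11×17 + 0.06×25 = 3.3700
Strategy 2: R₀ = 0.70×0 + 0.51×0 + 0.34×0 + 0.26×26 + 0.12×23 = 9.5200
Highest R₀: strategy 2 with 9.5200.

9.52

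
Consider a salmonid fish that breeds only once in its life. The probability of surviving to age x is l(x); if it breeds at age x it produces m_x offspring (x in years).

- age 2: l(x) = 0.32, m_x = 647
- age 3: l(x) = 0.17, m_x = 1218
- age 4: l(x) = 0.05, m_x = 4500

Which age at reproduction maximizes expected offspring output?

4

Expected offspring if breeding at age x = l(x) × m_x:
  age 2: 0.32 × 647 = 207.040
  age 3: 0.17 × 1218 = 207.060
  age 4: 0.05 × 4500 = 225.000
Maximum at age 4 (225.000).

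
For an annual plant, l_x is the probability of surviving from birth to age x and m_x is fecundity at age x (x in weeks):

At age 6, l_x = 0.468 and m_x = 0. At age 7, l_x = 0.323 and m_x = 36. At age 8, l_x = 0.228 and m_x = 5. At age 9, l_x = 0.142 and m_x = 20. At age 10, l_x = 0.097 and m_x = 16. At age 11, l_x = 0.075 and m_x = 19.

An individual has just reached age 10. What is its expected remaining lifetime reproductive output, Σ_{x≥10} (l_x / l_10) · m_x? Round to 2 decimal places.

30.69

l_10 = 0.097. Conditional survival from age 10 to x is l_x / l_10.
  x=10: (0.097/0.097) × 16 = 16.0000
  x=11: (0.075/0.097) × 19 = 14.6907
Sum = 16.0000 + 14.6907 = 30.6907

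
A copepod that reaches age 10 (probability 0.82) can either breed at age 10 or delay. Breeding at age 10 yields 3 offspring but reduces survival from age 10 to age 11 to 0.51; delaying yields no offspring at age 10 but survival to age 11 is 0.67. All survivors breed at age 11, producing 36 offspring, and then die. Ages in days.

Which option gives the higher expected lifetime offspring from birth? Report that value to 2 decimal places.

breed at age 10: R₀ = 0.82 × (3 + 0.51 × 36) = 0.82 × 21.3600 = 17.5152
delay to age 11: R₀ = 0.82 × (0.67 × 36) = 0.82 × 24.1200 = 19.7784
Higher: delay to age 11 (19.7784).

19.78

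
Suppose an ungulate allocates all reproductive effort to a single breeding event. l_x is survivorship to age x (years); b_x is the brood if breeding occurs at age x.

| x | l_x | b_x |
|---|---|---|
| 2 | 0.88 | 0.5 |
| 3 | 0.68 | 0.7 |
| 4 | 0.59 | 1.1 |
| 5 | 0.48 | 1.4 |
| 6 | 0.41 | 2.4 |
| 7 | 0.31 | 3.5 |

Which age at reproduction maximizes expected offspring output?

7

Expected offspring if breeding at age x = l_x × b_x:
  age 2: 0.88 × 0.5 = 0.440
  age 3: 0.68 × 0.7 = 0.476
  age 4: 0.59 × 1.1 = 0.649
  age 5: 0.48 × 1.4 = 0.672
  age 6: 0.41 × 2.4 = 0.984
  age 7: 0.31 × 3.5 = 1.085
Maximum at age 7 (1.085).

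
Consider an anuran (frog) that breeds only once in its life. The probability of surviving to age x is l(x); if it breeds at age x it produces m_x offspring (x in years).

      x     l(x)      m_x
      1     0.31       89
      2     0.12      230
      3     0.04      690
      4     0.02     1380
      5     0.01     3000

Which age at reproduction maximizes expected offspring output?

5

Expected offspring if breeding at age x = l(x) × m_x:
  age 1: 0.31 × 89 = 27.590
  age 2: 0.12 × 230 = 27.600
  age 3: 0.04 × 690 = 27.600
  age 4: 0.02 × 1380 = 27.600
  age 5: 0.01 × 3000 = 30.000
Maximum at age 5 (30.000).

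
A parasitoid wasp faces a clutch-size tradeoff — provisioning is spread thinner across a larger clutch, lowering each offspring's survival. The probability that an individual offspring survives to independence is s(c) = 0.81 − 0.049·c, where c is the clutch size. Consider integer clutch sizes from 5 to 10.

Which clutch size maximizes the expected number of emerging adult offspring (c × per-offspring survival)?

8

Expected emerging adult offspring = c × s(c):
  c=5: 5 × 0.565 = 2.825
  c=6: 6 × 0.516 = 3.096
  c=7: 7 × 0.467 = 3.269
  c=8: 8 × 0.418 = 3.344
  c=9: 9 × 0.369 = 3.321
  c=10: 10 × 0.320 = 3.200
Maximum at c = 8 (3.344 emerging adult offspring).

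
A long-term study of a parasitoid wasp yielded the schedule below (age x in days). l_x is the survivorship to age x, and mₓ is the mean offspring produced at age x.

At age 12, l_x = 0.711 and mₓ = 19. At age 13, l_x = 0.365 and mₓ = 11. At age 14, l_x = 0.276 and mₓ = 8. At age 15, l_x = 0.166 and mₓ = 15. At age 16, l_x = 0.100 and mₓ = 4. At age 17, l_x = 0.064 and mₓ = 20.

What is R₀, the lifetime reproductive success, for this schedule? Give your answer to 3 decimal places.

23.902

R₀ = Σ l_x mₓ:
  age 12: 0.711 × 19 = 13.5090
  age 13: 0.365 × 11 = 4.0150
  age 14: 0.276 × 8 = 2.2080
  age 15: 0.166 × 15 = 2.4900
  age 16: 0.100 × 4 = 0.4000
  age 17: 0.064 × 20 = 1.2800
R₀ = 13.5090 + 4.0150 + 2.2080 + 2.4900 + 0.4000 + 1.2800 = 23.9020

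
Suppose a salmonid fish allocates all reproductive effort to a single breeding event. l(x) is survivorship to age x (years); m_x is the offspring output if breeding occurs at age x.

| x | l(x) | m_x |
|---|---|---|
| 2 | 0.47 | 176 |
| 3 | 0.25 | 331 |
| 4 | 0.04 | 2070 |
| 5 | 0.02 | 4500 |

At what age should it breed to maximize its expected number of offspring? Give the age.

Expected offspring if breeding at age x = l(x) × m_x:
  age 2: 0.47 × 176 = 82.720
  age 3: 0.25 × 331 = 82.750
  age 4: 0.04 × 2070 = 82.800
  age 5: 0.02 × 4500 = 90.000
Maximum at age 5 (90.000).

5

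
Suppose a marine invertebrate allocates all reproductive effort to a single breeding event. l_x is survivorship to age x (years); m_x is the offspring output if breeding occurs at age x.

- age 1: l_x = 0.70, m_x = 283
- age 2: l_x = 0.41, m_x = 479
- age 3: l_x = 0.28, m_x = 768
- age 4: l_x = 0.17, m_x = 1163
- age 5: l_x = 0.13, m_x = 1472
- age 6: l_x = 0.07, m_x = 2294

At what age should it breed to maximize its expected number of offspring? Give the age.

3

Expected offspring if breeding at age x = l_x × m_x:
  age 1: 0.70 × 283 = 198.100
  age 2: 0.41 × 479 = 196.390
  age 3: 0.28 × 768 = 215.040
  age 4: 0.17 × 1163 = 197.710
  age 5: 0.13 × 1472 = 191.360
  age 6: 0.07 × 2294 = 160.580
Maximum at age 3 (215.040).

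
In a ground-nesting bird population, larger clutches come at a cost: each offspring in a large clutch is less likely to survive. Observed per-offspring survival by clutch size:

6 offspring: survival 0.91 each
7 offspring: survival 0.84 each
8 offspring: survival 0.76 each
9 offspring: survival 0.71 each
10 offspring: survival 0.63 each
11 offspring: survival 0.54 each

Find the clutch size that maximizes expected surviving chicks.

Expected surviving chicks = c × s(c):
  c=6: 6 × 0.91 = 5.460
  c=7: 7 × 0.84 = 5.880
  c=8: 8 × 0.76 = 6.080
  c=9: 9 × 0.71 = 6.390
  c=10: 10 × 0.63 = 6.300
  c=11: 11 × 0.54 = 5.940
Maximum at c = 9 (6.390 surviving chicks).

9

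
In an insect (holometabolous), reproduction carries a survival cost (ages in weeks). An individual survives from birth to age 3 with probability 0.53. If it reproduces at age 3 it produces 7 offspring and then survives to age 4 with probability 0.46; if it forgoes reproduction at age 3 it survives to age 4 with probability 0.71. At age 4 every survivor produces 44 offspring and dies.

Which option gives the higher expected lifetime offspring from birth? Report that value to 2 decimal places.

16.56

breed at age 3: R₀ = 0.53 × (7 + 0.46 × 44) = 0.53 × 27.2400 = 14.4372
delay to age 4: R₀ = 0.53 × (0.71 × 44) = 0.53 × 31.2400 = 16.5572
Higher: delay to age 4 (16.5572).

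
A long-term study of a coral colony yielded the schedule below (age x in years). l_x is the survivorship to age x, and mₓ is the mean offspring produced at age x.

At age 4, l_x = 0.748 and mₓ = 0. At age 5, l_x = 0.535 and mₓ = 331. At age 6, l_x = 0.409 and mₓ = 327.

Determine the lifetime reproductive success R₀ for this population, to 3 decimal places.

310.828

R₀ = Σ l_x mₓ:
  age 4: 0.748 × 0 = 0.0000
  age 5: 0.535 × 331 = 177.0850
  age 6: 0.409 × 327 = 133.7430
R₀ = 0.0000 + 177.0850 + 133.7430 = 310.8280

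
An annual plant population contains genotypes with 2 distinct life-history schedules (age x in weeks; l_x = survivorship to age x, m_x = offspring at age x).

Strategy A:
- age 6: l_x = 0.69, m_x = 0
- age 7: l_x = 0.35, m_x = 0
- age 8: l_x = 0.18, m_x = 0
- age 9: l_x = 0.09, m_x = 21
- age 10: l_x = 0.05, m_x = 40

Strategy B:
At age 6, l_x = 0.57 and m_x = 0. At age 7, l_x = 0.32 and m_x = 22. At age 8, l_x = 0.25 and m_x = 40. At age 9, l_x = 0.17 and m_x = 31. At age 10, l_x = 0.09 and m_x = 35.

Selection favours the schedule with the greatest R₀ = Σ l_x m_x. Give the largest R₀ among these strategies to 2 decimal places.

Strategy A: R₀ = 0.69×0 + 0.35×0 + 0.18×0 + 0.09×21 + 0.05×40 = 3.8900
Strategy B: R₀ = 0.57×0 + 0.32×22 + 0.25×40 + 0.17×31 + 0.09×35 = 25.4600
Highest R₀: strategy B with 25.4600.

25.46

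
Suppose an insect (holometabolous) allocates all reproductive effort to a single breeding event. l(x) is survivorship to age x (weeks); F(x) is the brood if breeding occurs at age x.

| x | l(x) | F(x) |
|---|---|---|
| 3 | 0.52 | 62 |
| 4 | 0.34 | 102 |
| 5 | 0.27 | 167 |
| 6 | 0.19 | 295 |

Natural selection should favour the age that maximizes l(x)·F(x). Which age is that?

Expected offspring if breeding at age x = l(x) × F(x):
  age 3: 0.52 × 62 = 32.240
  age 4: 0.34 × 102 = 34.680
  age 5: 0.27 × 167 = 45.090
  age 6: 0.19 × 295 = 56.050
Maximum at age 6 (56.050).

6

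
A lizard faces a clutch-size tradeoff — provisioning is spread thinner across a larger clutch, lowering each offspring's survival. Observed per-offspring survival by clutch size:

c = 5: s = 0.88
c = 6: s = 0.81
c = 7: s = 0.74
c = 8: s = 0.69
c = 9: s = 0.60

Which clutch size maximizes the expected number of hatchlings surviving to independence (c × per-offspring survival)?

8

Expected hatchlings surviving to independence = c × s(c):
  c=5: 5 × 0.88 = 4.400
  c=6: 6 × 0.81 = 4.860
  c=7: 7 × 0.74 = 5.180
  c=8: 8 × 0.69 = 5.520
  c=9: 9 × 0.60 = 5.400
Maximum at c = 8 (5.520 hatchlings surviving to independence).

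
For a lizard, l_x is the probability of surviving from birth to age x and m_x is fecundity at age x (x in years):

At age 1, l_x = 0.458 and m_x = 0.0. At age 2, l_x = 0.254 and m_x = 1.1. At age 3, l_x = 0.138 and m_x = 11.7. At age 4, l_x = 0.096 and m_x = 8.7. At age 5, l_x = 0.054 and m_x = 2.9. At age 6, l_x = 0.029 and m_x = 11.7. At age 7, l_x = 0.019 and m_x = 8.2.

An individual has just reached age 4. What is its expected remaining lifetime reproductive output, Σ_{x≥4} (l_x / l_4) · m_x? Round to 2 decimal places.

15.49

l_4 = 0.096. Conditional survival from age 4 to x is l_x / l_4.
  x=4: (0.096/0.096) × 8.7 = 8.7000
  x=5: (0.054/0.096) × 2.9 = 1.6312
  x=6: (0.029/0.096) × 11.7 = 3.5344
  x=7: (0.019/0.096) × 8.2 = 1.6229
Sum = 8.7000 + 1.6312 + 3.5344 + 1.6229 = 15.4885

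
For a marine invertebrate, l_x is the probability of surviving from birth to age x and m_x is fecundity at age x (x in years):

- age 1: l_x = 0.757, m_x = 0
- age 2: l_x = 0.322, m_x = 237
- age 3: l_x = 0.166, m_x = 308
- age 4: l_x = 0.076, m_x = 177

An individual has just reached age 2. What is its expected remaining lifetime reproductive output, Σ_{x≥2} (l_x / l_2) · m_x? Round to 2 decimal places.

437.56

l_2 = 0.322. Conditional survival from age 2 to x is l_x / l_2.
  x=2: (0.322/0.322) × 237 = 237.0000
  x=3: (0.166/0.322) × 308 = 158.7826
  x=4: (0.076/0.322) × 177 = 41.7764
Sum = 237.0000 + 158.7826 + 41.7764 = 437.5590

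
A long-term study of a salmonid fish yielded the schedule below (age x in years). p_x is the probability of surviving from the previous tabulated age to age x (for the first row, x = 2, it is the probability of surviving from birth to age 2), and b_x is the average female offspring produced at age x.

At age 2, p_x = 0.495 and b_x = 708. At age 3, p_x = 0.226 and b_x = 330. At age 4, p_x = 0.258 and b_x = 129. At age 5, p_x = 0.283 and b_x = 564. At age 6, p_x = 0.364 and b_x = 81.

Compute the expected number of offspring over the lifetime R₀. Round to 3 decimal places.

395.948

Survivorship from birth: l_x = p_2·p_3·…·p_x.
  l_2 = 0.49500
  l_3 = 0.11187
  l_4 = 0.02886
  l_5 = 0.00817
  l_6 = 0.00297
R₀ = Σ l_x b_x:
  age 2: 0.49500 × 708 = 350.4600
  age 3: 0.11187 × 330 = 36.9171
  age 4: 0.02886 × 129 = 3.7229
  age 5: 0.00817 × 564 = 4.6079
  age 6: 0.00297 × 81 = 0.2406
R₀ = 350.4600 + 36.9171 + 3.7229 + 4.6079 + 0.2406 = 395.9485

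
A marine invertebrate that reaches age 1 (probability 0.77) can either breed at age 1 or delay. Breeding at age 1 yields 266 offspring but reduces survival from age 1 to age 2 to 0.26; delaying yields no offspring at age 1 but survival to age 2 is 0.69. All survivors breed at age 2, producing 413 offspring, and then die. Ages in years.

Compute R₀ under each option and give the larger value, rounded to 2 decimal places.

287.50

breed at age 1: R₀ = 0.77 × (266 + 0.26 × 413) = 0.77 × 373.3800 = 287.5026
delay to age 2: R₀ = 0.77 × (0.69 × 413) = 0.77 × 284.9700 = 219.4269
Higher: breed at age 1 (287.5026).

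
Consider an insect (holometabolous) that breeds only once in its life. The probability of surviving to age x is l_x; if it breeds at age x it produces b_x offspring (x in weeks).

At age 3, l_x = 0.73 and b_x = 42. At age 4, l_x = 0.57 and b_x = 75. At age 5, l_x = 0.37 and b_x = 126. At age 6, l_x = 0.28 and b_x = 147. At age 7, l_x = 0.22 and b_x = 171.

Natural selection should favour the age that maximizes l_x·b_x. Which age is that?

Expected offspring if breeding at age x = l_x × b_x:
  age 3: 0.73 × 42 = 30.660
  age 4: 0.57 × 75 = 42.750
  age 5: 0.37 × 126 = 46.620
  age 6: 0.28 × 147 = 41.160
  age 7: 0.22 × 171 = 37.620
Maximum at age 5 (46.620).

5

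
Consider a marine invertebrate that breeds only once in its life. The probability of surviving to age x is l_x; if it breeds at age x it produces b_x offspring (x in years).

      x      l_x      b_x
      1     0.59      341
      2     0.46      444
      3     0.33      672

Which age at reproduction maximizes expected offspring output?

3

Expected offspring if breeding at age x = l_x × b_x:
  age 1: 0.59 × 341 = 201.190
  age 2: 0.46 × 444 = 204.240
  age 3: 0.33 × 672 = 221.760
Maximum at age 3 (221.760).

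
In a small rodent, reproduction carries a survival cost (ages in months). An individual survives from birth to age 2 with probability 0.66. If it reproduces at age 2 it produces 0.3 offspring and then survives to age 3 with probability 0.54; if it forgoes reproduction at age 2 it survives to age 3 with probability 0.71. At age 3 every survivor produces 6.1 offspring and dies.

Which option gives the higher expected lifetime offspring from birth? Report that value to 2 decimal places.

2.86

breed at age 2: R₀ = 0.66 × (0.3 + 0.54 × 6.1) = 0.66 × 3.5940 = 2.3720
delay to age 3: R₀ = 0.66 × (0.71 × 6.1) = 0.66 × 4.3310 = 2.8585
Higher: delay to age 3 (2.8585).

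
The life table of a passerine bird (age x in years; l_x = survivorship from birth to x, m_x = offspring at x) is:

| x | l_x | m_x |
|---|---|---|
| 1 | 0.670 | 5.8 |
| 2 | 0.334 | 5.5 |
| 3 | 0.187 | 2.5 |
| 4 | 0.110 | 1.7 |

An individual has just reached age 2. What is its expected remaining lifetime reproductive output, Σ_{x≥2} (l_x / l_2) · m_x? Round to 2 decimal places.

7.46

l_2 = 0.334. Conditional survival from age 2 to x is l_x / l_2.
  x=2: (0.334/0.334) × 5.5 = 5.5000
  x=3: (0.187/0.334) × 2.5 = 1.3997
  x=4: (0.110/0.334) × 1.7 = 0.5599
Sum = 5.5000 + 1.3997 + 0.5599 = 7.4596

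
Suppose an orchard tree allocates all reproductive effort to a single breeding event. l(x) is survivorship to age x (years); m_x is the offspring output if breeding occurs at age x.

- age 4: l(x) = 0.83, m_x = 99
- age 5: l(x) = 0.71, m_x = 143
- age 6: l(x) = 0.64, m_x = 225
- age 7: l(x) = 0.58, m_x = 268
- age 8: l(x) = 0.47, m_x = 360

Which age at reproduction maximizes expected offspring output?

Expected offspring if breeding at age x = l(x) × m_x:
  age 4: 0.83 × 99 = 82.170
  age 5: 0.71 × 143 = 101.530
  age 6: 0.64 × 225 = 144.000
  age 7: 0.58 × 268 = 155.440
  age 8: 0.47 × 360 = 169.200
Maximum at age 8 (169.200).

8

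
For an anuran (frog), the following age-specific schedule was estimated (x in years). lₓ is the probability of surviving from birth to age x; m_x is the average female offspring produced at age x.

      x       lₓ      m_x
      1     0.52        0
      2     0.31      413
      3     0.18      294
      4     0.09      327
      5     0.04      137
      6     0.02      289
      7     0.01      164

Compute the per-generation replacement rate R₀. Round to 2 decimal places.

R₀ = Σ lₓ m_x:
  age 1: 0.52 × 0 = 0.0000
  age 2: 0.31 × 413 = 128.0300
  age 3: 0.18 × 294 = 52.9200
  age 4: 0.09 × 327 = 29.4300
  age 5: 0.04 × 137 = 5.4800
  age 6: 0.02 × 289 = 5.7800
  age 7: 0.01 × 164 = 1.6400
R₀ = 0.0000 + 128.0300 + 52.9200 + 29.4300 + 5.4800 + 5.7800 + 1.6400 = 223.2800

223.28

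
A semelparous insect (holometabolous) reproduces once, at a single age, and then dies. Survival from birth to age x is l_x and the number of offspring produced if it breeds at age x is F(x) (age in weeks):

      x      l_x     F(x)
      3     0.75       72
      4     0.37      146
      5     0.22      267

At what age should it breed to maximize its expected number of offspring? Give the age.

5

Expected offspring if breeding at age x = l_x × F(x):
  age 3: 0.75 × 72 = 54.000
  age 4: 0.37 × 146 = 54.020
  age 5: 0.22 × 267 = 58.740
Maximum at age 5 (58.740).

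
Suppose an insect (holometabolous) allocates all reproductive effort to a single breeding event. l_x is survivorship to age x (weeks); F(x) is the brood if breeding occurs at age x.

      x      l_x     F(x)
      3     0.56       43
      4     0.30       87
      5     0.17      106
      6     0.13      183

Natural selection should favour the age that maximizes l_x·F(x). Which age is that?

Expected offspring if breeding at age x = l_x × F(x):
  age 3: 0.56 × 43 = 24.080
  age 4: 0.30 × 87 = 26.100
  age 5: 0.17 × 106 = 18.020
  age 6: 0.13 × 183 = 23.790
Maximum at age 4 (26.100).

4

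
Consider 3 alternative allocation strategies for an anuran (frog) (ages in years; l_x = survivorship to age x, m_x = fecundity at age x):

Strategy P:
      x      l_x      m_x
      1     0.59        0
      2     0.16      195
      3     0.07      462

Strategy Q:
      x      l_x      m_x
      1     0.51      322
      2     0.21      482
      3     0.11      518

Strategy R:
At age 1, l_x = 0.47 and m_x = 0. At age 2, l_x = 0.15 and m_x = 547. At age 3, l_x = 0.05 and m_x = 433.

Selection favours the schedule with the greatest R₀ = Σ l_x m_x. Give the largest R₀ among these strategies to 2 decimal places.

322.42

Strategy P: R₀ = 0.59×0 + 0.16×195 + 0.07×462 = 63.5400
Strategy Q: R₀ = 0.51×322 + 0.21×482 + 0.11×518 = 322.4200
Strategy R: R₀ = 0.47×0 + 0.15×547 + 0.05×433 = 103.7000
Highest R₀: strategy Q with 322.4200.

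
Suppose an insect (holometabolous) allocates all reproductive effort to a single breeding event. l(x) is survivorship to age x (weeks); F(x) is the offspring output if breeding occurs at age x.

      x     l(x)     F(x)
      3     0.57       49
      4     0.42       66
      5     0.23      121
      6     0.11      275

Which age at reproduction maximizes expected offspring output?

6

Expected offspring if breeding at age x = l(x) × F(x):
  age 3: 0.57 × 49 = 27.930
  age 4: 0.42 × 66 = 27.720
  age 5: 0.23 × 121 = 27.830
  age 6: 0.11 × 275 = 30.250
Maximum at age 6 (30.250).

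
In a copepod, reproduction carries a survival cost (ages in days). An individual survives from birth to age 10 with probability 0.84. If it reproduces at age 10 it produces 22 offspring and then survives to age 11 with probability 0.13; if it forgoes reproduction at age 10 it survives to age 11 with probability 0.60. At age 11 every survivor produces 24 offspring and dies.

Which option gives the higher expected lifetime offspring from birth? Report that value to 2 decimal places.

breed at age 10: R₀ = 0.84 × (22 + 0.13 × 24) = 0.84 × 25.1200 = 21.1008
delay to age 11: R₀ = 0.84 × (0.60 × 24) = 0.84 × 14.4000 = 12.0960
Higher: breed at age 10 (21.1008).

21.10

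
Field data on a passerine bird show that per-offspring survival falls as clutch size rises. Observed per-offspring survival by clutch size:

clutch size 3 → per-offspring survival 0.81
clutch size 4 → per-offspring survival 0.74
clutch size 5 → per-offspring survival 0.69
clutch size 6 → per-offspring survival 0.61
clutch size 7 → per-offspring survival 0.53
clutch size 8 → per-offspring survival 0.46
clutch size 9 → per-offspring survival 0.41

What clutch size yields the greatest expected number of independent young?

Expected independent young = c × s(c):
  c=3: 3 × 0.81 = 2.430
  c=4: 4 × 0.74 = 2.960
  c=5: 5 × 0.69 = 3.450
  c=6: 6 × 0.61 = 3.660
  c=7: 7 × 0.53 = 3.710
  c=8: 8 × 0.46 = 3.680
  c=9: 9 × 0.41 = 3.690
Maximum at c = 7 (3.710 independent young).

7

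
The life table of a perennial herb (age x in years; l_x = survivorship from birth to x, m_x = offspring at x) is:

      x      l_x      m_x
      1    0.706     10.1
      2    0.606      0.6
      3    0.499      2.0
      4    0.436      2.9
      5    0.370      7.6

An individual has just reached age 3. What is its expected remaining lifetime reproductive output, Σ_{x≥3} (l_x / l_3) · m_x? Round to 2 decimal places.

l_3 = 0.499. Conditional survival from age 3 to x is l_x / l_3.
  x=3: (0.499/0.499) × 2.0 = 2.0000
  x=4: (0.436/0.499) × 2.9 = 2.5339
  x=5: (0.370/0.499) × 7.6 = 5.6353
Sum = 2.0000 + 2.5339 + 5.6353 = 10.1691

10.17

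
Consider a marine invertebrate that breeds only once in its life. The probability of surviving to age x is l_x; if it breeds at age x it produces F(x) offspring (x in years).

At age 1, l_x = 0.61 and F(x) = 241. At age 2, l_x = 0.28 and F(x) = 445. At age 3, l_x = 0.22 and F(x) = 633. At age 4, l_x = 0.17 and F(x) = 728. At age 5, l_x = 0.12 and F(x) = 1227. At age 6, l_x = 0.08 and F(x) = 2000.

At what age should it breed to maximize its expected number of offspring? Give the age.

Expected offspring if breeding at age x = l_x × F(x):
  age 1: 0.61 × 241 = 147.010
  age 2: 0.28 × 445 = 124.600
  age 3: 0.22 × 633 = 139.260
  age 4: 0.17 × 728 = 123.760
  age 5: 0.12 × 1227 = 147.240
  age 6: 0.08 × 2000 = 160.000
Maximum at age 6 (160.000).

6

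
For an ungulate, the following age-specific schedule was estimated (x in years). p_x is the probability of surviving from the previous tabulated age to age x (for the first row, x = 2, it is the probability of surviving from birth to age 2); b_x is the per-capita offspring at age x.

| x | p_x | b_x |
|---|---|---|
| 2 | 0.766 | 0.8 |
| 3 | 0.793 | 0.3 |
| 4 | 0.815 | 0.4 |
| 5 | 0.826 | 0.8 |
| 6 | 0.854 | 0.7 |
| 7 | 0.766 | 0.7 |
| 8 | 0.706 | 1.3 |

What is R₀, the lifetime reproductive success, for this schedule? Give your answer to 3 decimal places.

1.997

Survivorship from birth: l_x = p_2·p_3·…·p_x.
  l_2 = 0.76600
  l_3 = 0.60744
  l_4 = 0.49506
  l_5 = 0.40892
  l_6 = 0.34922
  l_7 = 0.26750
  l_8 = 0.18886
R₀ = Σ l_x b_x:
  age 2: 0.76600 × 0.8 = 0.6128
  age 3: 0.60744 × 0.3 = 0.1822
  age 4: 0.49506 × 0.4 = 0.1980
  age 5: 0.40892 × 0.8 = 0.3271
  age 6: 0.34922 × 0.7 = 0.2445
  age 7: 0.26750 × 0.7 = 0.1872
  age 8: 0.18886 × 1.3 = 0.2455
R₀ = 0.6128 + 0.1822 + 0.1980 + 0.3271 + 0.2445 + 0.1872 + 0.2455 = 1.9974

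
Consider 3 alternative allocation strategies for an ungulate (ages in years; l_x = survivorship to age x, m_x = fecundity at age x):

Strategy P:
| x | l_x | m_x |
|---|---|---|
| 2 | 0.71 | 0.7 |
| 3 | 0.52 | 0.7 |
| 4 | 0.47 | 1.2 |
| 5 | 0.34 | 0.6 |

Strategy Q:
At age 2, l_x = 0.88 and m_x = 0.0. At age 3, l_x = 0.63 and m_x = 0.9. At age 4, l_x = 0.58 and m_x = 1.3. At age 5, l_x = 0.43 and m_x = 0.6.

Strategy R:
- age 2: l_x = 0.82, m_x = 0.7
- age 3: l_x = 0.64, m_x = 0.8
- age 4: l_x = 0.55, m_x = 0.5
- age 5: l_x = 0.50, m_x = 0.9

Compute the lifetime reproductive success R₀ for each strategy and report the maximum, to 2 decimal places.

1.81

Strategy P: R₀ = 0.71×0.7 + 0.52×0.7 + 0.47×1.2 + 0.34×0.6 = 1.6290
Strategy Q: R₀ = 0.88×0.0 + 0.63×0.9 + 0.58×1.3 + 0.43×0.6 = 1.5790
Strategy R: R₀ = 0.82×0.7 + 0.64×0.8 + 0.55×0.5 + 0.50×0.9 = 1.8110
Highest R₀: strategy R with 1.8110.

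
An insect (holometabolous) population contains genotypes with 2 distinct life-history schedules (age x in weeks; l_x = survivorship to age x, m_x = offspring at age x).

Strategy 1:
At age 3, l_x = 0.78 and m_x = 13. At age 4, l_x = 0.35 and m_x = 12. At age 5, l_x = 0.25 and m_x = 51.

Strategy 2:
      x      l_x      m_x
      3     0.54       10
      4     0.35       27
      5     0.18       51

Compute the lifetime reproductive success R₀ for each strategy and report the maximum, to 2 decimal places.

Strategy 1: R₀ = 0.78×13 + 0.35×12 + 0.25×51 = 27.0900
Strategy 2: R₀ = 0.54×10 + 0.35×27 + 0.18×51 = 24.0300
Highest R₀: strategy 1 with 27.0900.

27.09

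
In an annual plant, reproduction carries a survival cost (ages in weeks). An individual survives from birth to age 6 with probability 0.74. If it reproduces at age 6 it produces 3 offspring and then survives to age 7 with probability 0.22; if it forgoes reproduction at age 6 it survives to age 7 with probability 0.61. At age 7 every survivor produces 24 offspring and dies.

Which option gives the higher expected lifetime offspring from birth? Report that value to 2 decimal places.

breed at age 6: R₀ = 0.74 × (3 + 0.22 × 24) = 0.74 × 8.2800 = 6.1272
delay to age 7: R₀ = 0.74 × (0.61 × 24) = 0.74 × 14.6400 = 10.8336
Higher: delay to age 7 (10.8336).

10.83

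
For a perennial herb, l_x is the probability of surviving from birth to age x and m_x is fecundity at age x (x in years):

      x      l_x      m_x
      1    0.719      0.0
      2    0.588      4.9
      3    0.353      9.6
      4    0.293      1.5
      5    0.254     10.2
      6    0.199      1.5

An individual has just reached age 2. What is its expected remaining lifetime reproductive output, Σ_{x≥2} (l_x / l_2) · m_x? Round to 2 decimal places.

16.32

l_2 = 0.588. Conditional survival from age 2 to x is l_x / l_2.
  x=2: (0.588/0.588) × 4.9 = 4.9000
  x=3: (0.353/0.588) × 9.6 = 5.7633
  x=4: (0.293/0.588) × 1.5 = 0.7474
  x=5: (0.254/0.588) × 10.2 = 4.4061
  x=6: (0.199/0.588) × 1.5 = 0.5077
Sum = 4.9000 + 5.7633 + 0.7474 + 4.4061 + 0.5077 = 16.3245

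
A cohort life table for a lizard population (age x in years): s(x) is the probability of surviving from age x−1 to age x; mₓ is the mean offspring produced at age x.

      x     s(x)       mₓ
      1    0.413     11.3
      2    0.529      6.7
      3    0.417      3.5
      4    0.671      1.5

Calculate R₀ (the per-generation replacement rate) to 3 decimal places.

6.541

Survivorship from birth: l_x = s_1·s_2·…·s_x.
  l_1 = 0.41300
  l_2 = 0.21848
  l_3 = 0.09110
  l_4 = 0.06113
R₀ = Σ l_x mₓ:
  age 1: 0.41300 × 11.3 = 4.6669
  age 2: 0.21848 × 6.7 = 1.4638
  age 3: 0.09110 × 3.5 = 0.3189
  age 4: 0.06113 × 1.5 = 0.0917
R₀ = 4.6669 + 1.4638 + 0.3189 + 0.0917 = 6.5413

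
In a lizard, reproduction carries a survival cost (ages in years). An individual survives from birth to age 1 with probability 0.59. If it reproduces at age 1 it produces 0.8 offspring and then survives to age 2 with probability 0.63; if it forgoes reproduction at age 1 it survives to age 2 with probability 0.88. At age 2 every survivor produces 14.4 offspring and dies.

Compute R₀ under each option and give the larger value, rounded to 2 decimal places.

7.48

breed at age 1: R₀ = 0.59 × (0.8 + 0.63 × 14.4) = 0.59 × 9.8720 = 5.8245
delay to age 2: R₀ = 0.59 × (0.88 × 14.4) = 0.59 × 12.6720 = 7.4765
Higher: delay to age 2 (7.4765).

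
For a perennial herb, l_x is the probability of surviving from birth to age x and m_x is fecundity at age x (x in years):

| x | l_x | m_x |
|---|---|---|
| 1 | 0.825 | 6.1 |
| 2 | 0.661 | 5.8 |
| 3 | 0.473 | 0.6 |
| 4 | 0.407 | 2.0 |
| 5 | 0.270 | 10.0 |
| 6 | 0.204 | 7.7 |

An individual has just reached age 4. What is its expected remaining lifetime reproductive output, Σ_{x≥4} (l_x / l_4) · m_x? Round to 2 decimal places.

l_4 = 0.407. Conditional survival from age 4 to x is l_x / l_4.
  x=4: (0.407/0.407) × 2.0 = 2.0000
  x=5: (0.270/0.407) × 10.0 = 6.6339
  x=6: (0.204/0.407) × 7.7 = 3.8595
Sum = 2.0000 + 6.6339 + 3.8595 = 12.4934

12.49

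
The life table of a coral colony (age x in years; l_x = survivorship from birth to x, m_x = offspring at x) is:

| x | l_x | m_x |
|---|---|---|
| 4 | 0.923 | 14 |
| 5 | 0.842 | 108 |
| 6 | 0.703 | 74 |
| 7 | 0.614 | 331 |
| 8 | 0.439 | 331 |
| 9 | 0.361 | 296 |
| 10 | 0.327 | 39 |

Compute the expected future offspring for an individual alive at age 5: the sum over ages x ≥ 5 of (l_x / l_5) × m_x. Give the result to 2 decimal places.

725.78

l_5 = 0.842. Conditional survival from age 5 to x is l_x / l_5.
  x=5: (0.842/0.842) × 108 = 108.0000
  x=6: (0.703/0.842) × 74 = 61.7838
  x=7: (0.614/0.842) × 331 = 241.3705
  x=8: (0.439/0.842) × 331 = 172.5760
  x=9: (0.361/0.842) × 296 = 126.9074
  x=10: (0.327/0.842) × 39 = 15.1461
Sum = 108.0000 + 61.7838 + 241.3705 + 172.5760 + 126.9074 + 15.1461 = 725.7838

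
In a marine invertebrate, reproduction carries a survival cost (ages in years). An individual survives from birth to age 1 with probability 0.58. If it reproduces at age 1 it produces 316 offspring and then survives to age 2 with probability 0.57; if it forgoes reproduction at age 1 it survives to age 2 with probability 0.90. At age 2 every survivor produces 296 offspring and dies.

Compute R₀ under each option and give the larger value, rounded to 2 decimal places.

breed at age 1: R₀ = 0.58 × (316 + 0.57 × 296) = 0.58 × 484.7200 = 281.1376
delay to age 2: R₀ = 0.58 × (0.90 × 296) = 0.58 × 266.4000 = 154.5120
Higher: breed at age 1 (281.1376).

281.14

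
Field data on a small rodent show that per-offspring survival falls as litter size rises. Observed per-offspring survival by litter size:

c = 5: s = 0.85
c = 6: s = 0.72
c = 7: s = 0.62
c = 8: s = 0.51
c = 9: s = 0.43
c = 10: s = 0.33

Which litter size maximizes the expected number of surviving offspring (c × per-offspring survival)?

7

Expected surviving offspring = c × s(c):
  c=5: 5 × 0.85 = 4.250
  c=6: 6 × 0.72 = 4.320
  c=7: 7 × 0.62 = 4.340
  c=8: 8 × 0.51 = 4.080
  c=9: 9 × 0.43 = 3.870
  c=10: 10 × 0.33 = 3.300
Maximum at c = 7 (4.340 surviving offspring).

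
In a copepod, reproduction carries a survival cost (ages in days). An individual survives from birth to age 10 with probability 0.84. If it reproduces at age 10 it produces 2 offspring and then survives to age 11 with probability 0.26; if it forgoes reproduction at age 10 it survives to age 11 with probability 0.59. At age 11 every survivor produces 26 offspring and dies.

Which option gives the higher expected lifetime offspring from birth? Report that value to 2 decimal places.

12.89

breed at age 10: R₀ = 0.84 × (2 + 0.26 × 26) = 0.84 × 8.7600 = 7.3584
delay to age 11: R₀ = 0.84 × (0.59 × 26) = 0.84 × 15.3400 = 12.8856
Higher: delay to age 11 (12.8856).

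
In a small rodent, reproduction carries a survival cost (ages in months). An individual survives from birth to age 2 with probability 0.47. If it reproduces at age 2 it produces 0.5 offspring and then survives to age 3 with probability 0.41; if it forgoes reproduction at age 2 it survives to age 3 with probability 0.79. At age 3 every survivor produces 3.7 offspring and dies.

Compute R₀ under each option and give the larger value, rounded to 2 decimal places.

1.37

breed at age 2: R₀ = 0.47 × (0.5 + 0.41 × 3.7) = 0.47 × 2.0170 = 0.9480
delay to age 3: R₀ = 0.47 × (0.79 × 3.7) = 0.47 × 2.9230 = 1.3738
Higher: delay to age 3 (1.3738).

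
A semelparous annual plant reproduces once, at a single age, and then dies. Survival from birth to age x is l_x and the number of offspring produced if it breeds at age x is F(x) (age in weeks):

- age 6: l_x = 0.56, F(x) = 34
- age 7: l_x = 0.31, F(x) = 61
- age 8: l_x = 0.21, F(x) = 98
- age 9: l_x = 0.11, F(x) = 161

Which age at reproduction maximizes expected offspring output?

Expected offspring if breeding at age x = l_x × F(x):
  age 6: 0.56 × 34 = 19.040
  age 7: 0.31 × 61 = 18.910
  age 8: 0.21 × 98 = 20.580
  age 9: 0.11 × 161 = 17.710
Maximum at age 8 (20.580).

8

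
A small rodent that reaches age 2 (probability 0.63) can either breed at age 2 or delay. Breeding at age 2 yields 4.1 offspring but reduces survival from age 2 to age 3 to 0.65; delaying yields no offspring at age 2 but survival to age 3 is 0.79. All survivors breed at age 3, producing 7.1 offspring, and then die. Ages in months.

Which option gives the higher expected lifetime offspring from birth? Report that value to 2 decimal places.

5.49

breed at age 2: R₀ = 0.63 × (4.1 + 0.65 × 7.1) = 0.63 × 8.7150 = 5.4905
delay to age 3: R₀ = 0.63 × (0.79 × 7.1) = 0.63 × 5.6090 = 3.5337
Higher: breed at age 2 (5.4905).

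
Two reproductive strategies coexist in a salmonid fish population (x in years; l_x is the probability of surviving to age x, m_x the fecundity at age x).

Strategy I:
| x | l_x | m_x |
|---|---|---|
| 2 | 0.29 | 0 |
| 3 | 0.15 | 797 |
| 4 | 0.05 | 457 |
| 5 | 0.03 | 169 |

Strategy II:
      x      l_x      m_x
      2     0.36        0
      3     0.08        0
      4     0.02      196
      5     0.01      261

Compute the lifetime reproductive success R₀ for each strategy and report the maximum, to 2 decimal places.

147.47

Strategy I: R₀ = 0.29×0 + 0.15×797 + 0.05×457 + 0.03×169 = 147.4700
Strategy II: R₀ = 0.36×0 + 0.08×0 + 0.02×196 + 0.01×261 = 6.5300
Highest R₀: strategy I with 147.4700.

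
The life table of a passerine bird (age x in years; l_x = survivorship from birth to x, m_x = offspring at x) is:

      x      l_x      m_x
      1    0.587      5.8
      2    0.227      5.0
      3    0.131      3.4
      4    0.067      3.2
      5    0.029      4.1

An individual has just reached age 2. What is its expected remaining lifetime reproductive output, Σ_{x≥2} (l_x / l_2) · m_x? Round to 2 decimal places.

8.43

l_2 = 0.227. Conditional survival from age 2 to x is l_x / l_2.
  x=2: (0.227/0.227) × 5.0 = 5.0000
  x=3: (0.131/0.227) × 3.4 = 1.9621
  x=4: (0.067/0.227) × 3.2 = 0.9445
  x=5: (0.029/0.227) × 4.1 = 0.5238
Sum = 5.0000 + 1.9621 + 0.9445 + 0.5238 = 8.4304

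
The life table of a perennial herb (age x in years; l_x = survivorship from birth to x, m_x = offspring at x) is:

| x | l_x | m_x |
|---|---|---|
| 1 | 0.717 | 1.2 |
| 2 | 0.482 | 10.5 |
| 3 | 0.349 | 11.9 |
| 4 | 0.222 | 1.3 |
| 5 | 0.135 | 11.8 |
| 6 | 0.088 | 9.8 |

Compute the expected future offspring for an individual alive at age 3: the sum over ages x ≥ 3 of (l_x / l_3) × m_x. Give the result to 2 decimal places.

l_3 = 0.349. Conditional survival from age 3 to x is l_x / l_3.
  x=3: (0.349/0.349) × 11.9 = 11.9000
  x=4: (0.222/0.349) × 1.3 = 0.8269
  x=5: (0.135/0.349) × 11.8 = 4.5645
  x=6: (0.088/0.349) × 9.8 = 2.4711
Sum = 11.9000 + 0.8269 + 4.5645 + 2.4711 = 19.7625

19.76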